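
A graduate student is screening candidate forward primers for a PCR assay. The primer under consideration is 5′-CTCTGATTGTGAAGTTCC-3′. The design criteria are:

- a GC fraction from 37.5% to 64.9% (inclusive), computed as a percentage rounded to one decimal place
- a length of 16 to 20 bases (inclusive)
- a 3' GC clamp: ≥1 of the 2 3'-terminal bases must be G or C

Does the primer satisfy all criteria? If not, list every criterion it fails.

Base counts: A=3, T=7, G=4, C=4 (length 18).
GC content: GC 8/18 = 44.4% ✓
length: length 18 ✓
GC clamp: 3' end CC has 2 G/C ✓

Meets all criteria.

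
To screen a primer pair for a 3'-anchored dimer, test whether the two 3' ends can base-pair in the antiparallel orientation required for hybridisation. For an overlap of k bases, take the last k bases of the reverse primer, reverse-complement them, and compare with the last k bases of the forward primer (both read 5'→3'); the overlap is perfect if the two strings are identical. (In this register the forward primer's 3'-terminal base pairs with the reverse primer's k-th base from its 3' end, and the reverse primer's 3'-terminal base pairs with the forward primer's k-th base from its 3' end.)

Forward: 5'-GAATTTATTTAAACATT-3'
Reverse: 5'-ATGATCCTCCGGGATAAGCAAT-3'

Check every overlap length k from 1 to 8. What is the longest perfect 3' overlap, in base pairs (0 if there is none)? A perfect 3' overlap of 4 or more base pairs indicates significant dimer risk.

Longest perfect overlap: 3 complementary base pairs; below the dimer-risk threshold (threshold 4).

Last 8 bases (5'→3') — forward …TAAACATT, reverse …TAAGCAAT.
Reverse complement of the reverse primer's last 8 bases: ATTGCTTA; its first k bases are the reverse complement of the reverse primer's last k bases, so a perfect k-base overlap needs the forward primer's last k bases to equal them.
Comparing (forward last k vs required): k=1: T vs A ✗; k=2: TT vs AT ✗; k=3: ATT vs ATT ✓; k=4: CATT vs ATTG ✗; k=5: ACATT vs ATTGC ✗; k=6: AACATT vs ATTGCT ✗; k=7: AAACATT vs ATTGCTT ✗; k=8: TAAACATT vs ATTGCTTA ✗.
Only k = 3 is perfect, so the longest perfect 3' overlap is 3.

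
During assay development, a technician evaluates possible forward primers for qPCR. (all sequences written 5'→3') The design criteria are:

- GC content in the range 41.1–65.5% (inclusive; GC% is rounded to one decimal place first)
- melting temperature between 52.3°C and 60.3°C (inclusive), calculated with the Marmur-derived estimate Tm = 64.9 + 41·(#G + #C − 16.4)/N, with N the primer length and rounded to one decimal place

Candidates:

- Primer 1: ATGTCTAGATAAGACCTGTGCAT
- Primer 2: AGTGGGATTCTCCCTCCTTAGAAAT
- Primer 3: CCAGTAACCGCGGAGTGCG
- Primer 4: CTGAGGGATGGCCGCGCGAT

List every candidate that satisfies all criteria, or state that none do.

Primer 2 only.

Primer 1 (23 nt, A=7 T=7 G=5 C=4): GC 9/23 = 39.1%, outside 41.1–65.5% ✗; Tm = 64.9 + 41·(9 − 16.4)/23 = 51.7°C, outside 52.3–60.3°C ✗ — fails.
Primer 2 (25 nt, A=6 T=8 G=5 C=6): GC 11/25 = 44.0% ✓; Tm = 64.9 + 41·(11 − 16.4)/25 = 56.0°C ✓ — passes.
Primer 3 (19 nt, A=4 T=2 G=7 C=6): GC 13/19 = 68.4%, outside 41.1–65.5% ✗; Tm = 64.9 + 41·(13 − 16.4)/19 = 57.6°C ✓ — fails.
Primer 4 (20 nt, A=3 T=3 G=9 C=5): GC 14/20 = 70.0%, outside 41.1–65.5% ✗; Tm = 64.9 + 41·(14 − 16.4)/20 = 60.0°C ✓ — fails.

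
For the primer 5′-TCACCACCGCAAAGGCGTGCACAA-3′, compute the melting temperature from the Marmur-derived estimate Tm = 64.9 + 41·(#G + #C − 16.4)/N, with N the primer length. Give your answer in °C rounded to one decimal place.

60.8°C

Base counts: A=8, T=2, G=5, C=9; G+C = 14, N = 24.
Tm = 64.9 + 41·(14 − 16.4)/24 = 64.9 + -98.40/24 = 60.8°C.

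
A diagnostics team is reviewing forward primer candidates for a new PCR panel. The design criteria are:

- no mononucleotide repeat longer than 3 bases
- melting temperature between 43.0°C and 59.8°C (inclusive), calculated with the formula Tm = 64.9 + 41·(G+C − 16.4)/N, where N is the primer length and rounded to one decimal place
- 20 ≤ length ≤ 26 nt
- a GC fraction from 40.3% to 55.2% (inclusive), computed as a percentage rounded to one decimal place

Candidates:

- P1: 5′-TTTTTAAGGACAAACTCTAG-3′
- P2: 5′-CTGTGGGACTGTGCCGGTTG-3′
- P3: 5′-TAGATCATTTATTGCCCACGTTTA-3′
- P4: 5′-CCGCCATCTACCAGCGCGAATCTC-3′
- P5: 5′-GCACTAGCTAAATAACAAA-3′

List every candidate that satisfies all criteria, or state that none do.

P1 (20 nt, A=7 T=7 G=3 C=3): longest run = 5, exceeds 3 ✗; Tm = 64.9 + 41·(6 − 16.4)/20 = 43.6°C ✓; length 20 ✓; GC 6/20 = 30.0%, outside 40.3–55.2% ✗ — fails.
P2 (20 nt, A=1 T=6 G=9 C=4): longest run = 3 ✓; Tm = 64.9 + 41·(13 − 16.4)/20 = 57.9°C ✓; length 20 ✓; GC 13/20 = 65.0%, outside 40.3–55.2% ✗ — fails.
P3 (24 nt, A=6 T=10 G=3 C=5): longest run = 3 ✓; Tm = 64.9 + 41·(8 − 16.4)/24 = 50.6°C ✓; length 24 ✓; GC 8/24 = 33.3%, outside 40.3–55.2% ✗ — fails.
P4 (24 nt, A=5 T=4 G=4 C=11): longest run = 2 ✓; Tm = 64.9 + 41·(15 − 16.4)/24 = 62.5°C, outside 43.0–59.8°C ✗; length 24 ✓; GC 15/24 = 62.5%, outside 40.3–55.2% ✗ — fails.
P5 (19 nt, A=10 T=3 G=2 C=4): longest run = 3 ✓; Tm = 64.9 + 41·(6 − 16.4)/19 = 42.5°C, outside 43.0–59.8°C ✗; length 19, outside 20–26 ✗; GC 6/19 = 31.6%, outside 40.3–55.2% ✗ — fails.

None of the candidates satisfy all criteria.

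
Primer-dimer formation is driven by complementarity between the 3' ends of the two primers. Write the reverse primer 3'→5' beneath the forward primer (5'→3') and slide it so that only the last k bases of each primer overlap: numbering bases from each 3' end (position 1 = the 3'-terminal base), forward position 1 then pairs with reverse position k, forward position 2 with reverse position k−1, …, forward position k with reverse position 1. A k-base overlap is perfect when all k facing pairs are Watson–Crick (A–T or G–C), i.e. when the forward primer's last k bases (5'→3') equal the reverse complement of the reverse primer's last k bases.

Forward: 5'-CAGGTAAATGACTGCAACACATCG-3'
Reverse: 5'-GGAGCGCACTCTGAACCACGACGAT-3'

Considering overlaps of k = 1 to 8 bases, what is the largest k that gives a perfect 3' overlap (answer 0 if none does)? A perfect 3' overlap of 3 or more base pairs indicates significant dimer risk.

Last 8 bases (5'→3') — forward …ACACATCG, reverse …ACGACGAT.
Reverse complement of the reverse primer's last 8 bases: ATCGTCGT; its first k bases are the reverse complement of the reverse primer's last k bases, so a perfect k-base overlap needs the forward primer's last k bases to equal them.
Comparing (forward last k vs required): k=1: G vs A ✗; k=2: CG vs AT ✗; k=3: TCG vs ATC ✗; k=4: ATCG vs ATCG ✓; k=5: CATCG vs ATCGT ✗; k=6: ACATCG vs ATCGTC ✗; k=7: CACATCG vs ATCGTCG ✗; k=8: ACACATCG vs ATCGTCGT ✗.
Only k = 4 is perfect, so the longest perfect 3' overlap is 4.

Longest perfect overlap: 4 complementary base pairs; significant dimer risk (threshold 3).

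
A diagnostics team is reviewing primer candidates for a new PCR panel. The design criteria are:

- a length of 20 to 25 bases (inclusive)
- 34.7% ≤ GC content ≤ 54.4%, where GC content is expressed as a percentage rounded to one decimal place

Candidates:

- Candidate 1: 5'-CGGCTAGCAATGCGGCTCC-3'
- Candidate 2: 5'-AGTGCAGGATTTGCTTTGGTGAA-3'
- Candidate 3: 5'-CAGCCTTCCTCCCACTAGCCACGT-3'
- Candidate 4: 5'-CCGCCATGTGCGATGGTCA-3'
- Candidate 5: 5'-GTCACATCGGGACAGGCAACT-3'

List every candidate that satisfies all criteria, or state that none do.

Candidate 2 only.

Candidate 1 (19 nt, A=3 T=3 G=6 C=7): length 19, outside 20–25 ✗; GC 13/19 = 68.4%, outside 34.7–54.4% ✗ — fails.
Candidate 2 (23 nt, A=5 T=8 G=8 C=2): length 23 ✓; GC 10/23 = 43.5% ✓ — passes.
Candidate 3 (24 nt, A=4 T=5 G=3 C=12): length 24 ✓; GC 15/24 = 62.5%, outside 34.7–54.4% ✗ — fails.
Candidate 4 (19 nt, A=3 T=4 G=6 C=6): length 19, outside 20–25 ✗; GC 12/19 = 63.2%, outside 34.7–54.4% ✗ — fails.
Candidate 5 (21 nt, A=6 T=3 G=6 C=6): length 21 ✓; GC 12/21 = 57.1%, outside 34.7–54.4% ✗ — fails.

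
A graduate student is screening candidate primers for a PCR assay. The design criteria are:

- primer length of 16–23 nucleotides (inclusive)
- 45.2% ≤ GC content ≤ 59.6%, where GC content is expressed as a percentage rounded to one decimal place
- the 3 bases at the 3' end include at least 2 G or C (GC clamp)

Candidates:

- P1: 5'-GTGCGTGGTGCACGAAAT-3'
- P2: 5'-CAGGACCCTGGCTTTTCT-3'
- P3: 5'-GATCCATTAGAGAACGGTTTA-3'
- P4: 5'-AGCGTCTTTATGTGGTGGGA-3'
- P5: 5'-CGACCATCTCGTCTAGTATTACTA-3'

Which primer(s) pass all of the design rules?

P4 only.

P1 (18 nt, A=4 T=4 G=7 C=3): length 18 ✓; GC 10/18 = 55.6% ✓; 3' end AAT has 0 G/C, need ≥2 ✗ — fails.
P2 (18 nt, A=2 T=6 G=4 C=6): length 18 ✓; GC 10/18 = 55.6% ✓; 3' end TCT has 1 G/C, need ≥2 ✗ — fails.
P3 (21 nt, A=7 T=6 G=5 C=3): length 21 ✓; GC 8/21 = 38.1%, outside 45.2–59.6% ✗; 3' end TTA has 0 G/C, need ≥2 ✗ — fails.
P4 (20 nt, A=3 T=7 G=8 C=2): length 20 ✓; GC 10/20 = 50.0% ✓; 3' end GGA has 2 G/C ✓ — passes.
P5 (24 nt, A=6 T=8 G=3 C=7): length 24, outside 16–23 ✗; GC 10/24 = 41.7%, outside 45.2–59.6% ✗; 3' end CTA has 1 G/C, need ≥2 ✗ — fails.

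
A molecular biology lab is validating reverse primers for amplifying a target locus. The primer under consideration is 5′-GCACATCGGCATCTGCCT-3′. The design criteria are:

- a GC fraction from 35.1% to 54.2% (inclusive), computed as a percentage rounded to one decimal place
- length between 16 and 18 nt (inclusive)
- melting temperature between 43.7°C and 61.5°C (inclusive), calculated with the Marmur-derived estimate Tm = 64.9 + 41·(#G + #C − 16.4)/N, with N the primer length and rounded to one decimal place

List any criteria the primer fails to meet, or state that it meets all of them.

Base counts: A=3, T=4, G=4, C=7 (length 18).
GC content: GC 11/18 = 61.1%, outside 35.1–54.2% ✗
length: length 18 ✓
Tm: Tm = 64.9 + 41·(11 − 16.4)/18 = 52.6°C ✓

Fails: GC content.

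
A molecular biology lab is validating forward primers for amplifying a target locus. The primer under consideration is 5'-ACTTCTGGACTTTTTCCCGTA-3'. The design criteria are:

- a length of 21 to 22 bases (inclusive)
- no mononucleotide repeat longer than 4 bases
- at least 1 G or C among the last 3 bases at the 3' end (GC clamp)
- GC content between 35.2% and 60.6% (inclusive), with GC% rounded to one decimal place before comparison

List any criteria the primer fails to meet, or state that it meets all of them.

Base counts: A=3, T=9, G=3, C=6 (length 21).
length: length 21 ✓
homopolymer run: longest run = 5, exceeds 4 ✗
GC clamp: 3' end GTA has 1 G/C ✓
GC content: GC 9/21 = 42.9% ✓

Fails: homopolymer run.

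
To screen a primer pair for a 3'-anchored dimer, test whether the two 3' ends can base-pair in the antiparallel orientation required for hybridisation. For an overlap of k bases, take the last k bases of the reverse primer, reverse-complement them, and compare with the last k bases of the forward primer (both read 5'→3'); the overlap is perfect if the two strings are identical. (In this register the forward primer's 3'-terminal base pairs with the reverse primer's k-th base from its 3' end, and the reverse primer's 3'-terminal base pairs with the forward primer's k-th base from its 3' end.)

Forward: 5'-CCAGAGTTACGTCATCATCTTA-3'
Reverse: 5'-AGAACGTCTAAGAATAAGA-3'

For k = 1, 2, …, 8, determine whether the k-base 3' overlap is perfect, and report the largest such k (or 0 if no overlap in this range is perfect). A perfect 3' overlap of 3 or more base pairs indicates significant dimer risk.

Last 8 bases (5'→3') — forward …TCATCTTA, reverse …GAATAAGA.
Reverse complement of the reverse primer's last 8 bases: TCTTATTC; its first k bases are the reverse complement of the reverse primer's last k bases, so a perfect k-base overlap needs the forward primer's last k bases to equal them.
Comparing (forward last k vs required): k=1: A vs T ✗; k=2: TA vs TC ✗; k=3: TTA vs TCT ✗; k=4: CTTA vs TCTT ✗; k=5: TCTTA vs TCTTA ✓; k=6: ATCTTA vs TCTTAT ✗; k=7: CATCTTA vs TCTTATT ✗; k=8: TCATCTTA vs TCTTATTC ✗.
Only k = 5 is perfect, so the longest perfect 3' overlap is 5.

Longest perfect overlap: 5 complementary base pairs; significant dimer risk (threshold 3).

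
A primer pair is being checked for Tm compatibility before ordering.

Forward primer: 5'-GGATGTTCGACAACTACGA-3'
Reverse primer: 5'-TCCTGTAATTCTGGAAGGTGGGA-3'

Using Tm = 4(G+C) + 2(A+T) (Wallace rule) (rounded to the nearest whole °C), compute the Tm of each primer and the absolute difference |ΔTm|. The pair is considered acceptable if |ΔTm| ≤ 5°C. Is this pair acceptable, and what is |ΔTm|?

|ΔTm| = 12°C; the pair is not acceptable.

Forward: A=6 T=4 G=5 C=4 → Tm = 2·10 + 4·9 = 56°C.
Reverse: A=5 T=7 G=8 C=3 → Tm = 2·12 + 4·11 = 68°C.
|ΔTm| = |56 − 68| = 12°C, > 5°C.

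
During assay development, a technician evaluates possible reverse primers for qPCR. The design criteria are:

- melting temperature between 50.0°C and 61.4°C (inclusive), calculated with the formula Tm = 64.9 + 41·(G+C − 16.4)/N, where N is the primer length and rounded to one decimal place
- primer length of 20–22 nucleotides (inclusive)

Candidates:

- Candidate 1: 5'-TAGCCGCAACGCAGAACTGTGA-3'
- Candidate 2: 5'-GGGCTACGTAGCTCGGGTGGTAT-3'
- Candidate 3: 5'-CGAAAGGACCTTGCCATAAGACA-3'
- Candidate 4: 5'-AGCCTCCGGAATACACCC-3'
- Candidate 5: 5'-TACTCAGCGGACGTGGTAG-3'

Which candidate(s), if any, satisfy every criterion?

Candidate 1 only.

Candidate 1 (22 nt, A=7 T=3 G=6 C=6): Tm = 64.9 + 41·(12 − 16.4)/22 = 56.7°C ✓; length 22 ✓ — passes.
Candidate 2 (23 nt, A=3 T=6 G=10 C=4): Tm = 64.9 + 41·(14 − 16.4)/23 = 60.6°C ✓; length 23, outside 20–22 ✗ — fails.
Candidate 3 (23 nt, A=9 T=3 G=5 C=6): Tm = 64.9 + 41·(11 − 16.4)/23 = 55.3°C ✓; length 23, outside 20–22 ✗ — fails.
Candidate 4 (18 nt, A=5 T=2 G=3 C=8): Tm = 64.9 + 41·(11 − 16.4)/18 = 52.6°C ✓; length 18, outside 20–22 ✗ — fails.
Candidate 5 (19 nt, A=4 T=4 G=7 C=4): Tm = 64.9 + 41·(11 − 16.4)/19 = 53.2°C ✓; length 19, outside 20–22 ✗ — fails.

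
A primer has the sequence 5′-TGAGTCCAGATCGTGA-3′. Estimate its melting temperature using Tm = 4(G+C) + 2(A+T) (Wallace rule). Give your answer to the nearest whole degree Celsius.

48°C

Base counts: A=4, T=4, G=5, C=3 (length 16).
Tm = 2·(4+4) + 4·(5+3) = 2·8 + 4·8 = 16 + 32 = 48°C.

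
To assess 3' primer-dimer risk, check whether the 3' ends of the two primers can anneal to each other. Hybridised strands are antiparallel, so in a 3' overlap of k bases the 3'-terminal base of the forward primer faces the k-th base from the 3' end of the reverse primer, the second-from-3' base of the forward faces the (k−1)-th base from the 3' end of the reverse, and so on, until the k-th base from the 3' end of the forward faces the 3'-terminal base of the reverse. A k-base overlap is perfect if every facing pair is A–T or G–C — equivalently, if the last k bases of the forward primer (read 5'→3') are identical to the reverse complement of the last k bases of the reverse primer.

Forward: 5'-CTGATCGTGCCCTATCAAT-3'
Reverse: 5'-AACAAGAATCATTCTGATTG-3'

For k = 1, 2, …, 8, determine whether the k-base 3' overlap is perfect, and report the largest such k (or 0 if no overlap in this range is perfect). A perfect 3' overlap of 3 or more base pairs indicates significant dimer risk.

Longest perfect overlap: 4 complementary base pairs; significant dimer risk (threshold 3).

Last 8 bases (5'→3') — forward …CTATCAAT, reverse …TCTGATTG.
Reverse complement of the reverse primer's last 8 bases: CAATCAGA; its first k bases are the reverse complement of the reverse primer's last k bases, so a perfect k-base overlap needs the forward primer's last k bases to equal them.
Comparing (forward last k vs required): k=1: T vs C ✗; k=2: AT vs CA ✗; k=3: AAT vs CAA ✗; k=4: CAAT vs CAAT ✓; k=5: TCAAT vs CAATC ✗; k=6: ATCAAT vs CAATCA ✗; k=7: TATCAAT vs CAATCAG ✗; k=8: CTATCAAT vs CAATCAGA ✗.
Only k = 4 is perfect, so the longest perfect 3' overlap is 4.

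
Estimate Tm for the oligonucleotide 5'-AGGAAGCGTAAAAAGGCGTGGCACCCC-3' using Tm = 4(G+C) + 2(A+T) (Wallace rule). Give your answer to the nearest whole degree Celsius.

Base counts: A=9, T=2, G=9, C=7 (length 27).
Tm = 2·(9+2) + 4·(9+7) = 2·11 + 4·16 = 22 + 64 = 86°C.

86°C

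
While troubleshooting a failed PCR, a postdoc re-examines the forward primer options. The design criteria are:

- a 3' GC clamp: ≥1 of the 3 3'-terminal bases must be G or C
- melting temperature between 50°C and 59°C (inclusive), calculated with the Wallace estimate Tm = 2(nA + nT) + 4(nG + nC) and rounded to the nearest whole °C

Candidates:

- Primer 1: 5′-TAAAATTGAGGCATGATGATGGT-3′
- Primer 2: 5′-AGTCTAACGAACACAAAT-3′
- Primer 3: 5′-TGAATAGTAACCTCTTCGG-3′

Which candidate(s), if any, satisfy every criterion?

Primer 3 only.

Primer 1 (23 nt, A=8 T=7 G=7 C=1): 3' end GGT has 2 G/C ✓; Tm = 2·15 + 4·8 = 62°C, outside 50–59°C ✗ — fails.
Primer 2 (18 nt, A=9 T=3 G=2 C=4): 3' end AAT has 0 G/C, need ≥1 ✗; Tm = 2·12 + 4·6 = 48°C, outside 50–59°C ✗ — fails.
Primer 3 (19 nt, A=5 T=6 G=4 C=4): 3' end CGG has 3 G/C ✓; Tm = 2·11 + 4·8 = 54°C ✓ — passes.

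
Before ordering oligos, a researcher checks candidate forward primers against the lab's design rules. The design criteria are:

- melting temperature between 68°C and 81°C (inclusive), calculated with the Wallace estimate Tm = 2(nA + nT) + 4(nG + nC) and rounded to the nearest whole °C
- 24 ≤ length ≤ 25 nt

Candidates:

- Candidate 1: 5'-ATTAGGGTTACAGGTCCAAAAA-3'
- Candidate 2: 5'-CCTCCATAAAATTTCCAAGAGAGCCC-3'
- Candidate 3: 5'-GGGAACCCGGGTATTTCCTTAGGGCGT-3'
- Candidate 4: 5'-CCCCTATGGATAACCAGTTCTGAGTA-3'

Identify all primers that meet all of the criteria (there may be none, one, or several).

None of the candidates satisfy all criteria.

Candidate 1 (22 nt, A=9 T=5 G=5 C=3): Tm = 2·14 + 4·8 = 60°C, outside 68–81°C ✗; length 22, outside 24–25 ✗ — fails.
Candidate 2 (26 nt, A=9 T=5 G=3 C=9): Tm = 2·14 + 4·12 = 76°C ✓; length 26, outside 24–25 ✗ — fails.
Candidate 3 (27 nt, A=4 T=7 G=10 C=6): Tm = 2·11 + 4·16 = 86°C, outside 68–81°C ✗; length 27, outside 24–25 ✗ — fails.
Candidate 4 (26 nt, A=7 T=7 G=5 C=7): Tm = 2·14 + 4·12 = 76°C ✓; length 26, outside 24–25 ✗ — fails.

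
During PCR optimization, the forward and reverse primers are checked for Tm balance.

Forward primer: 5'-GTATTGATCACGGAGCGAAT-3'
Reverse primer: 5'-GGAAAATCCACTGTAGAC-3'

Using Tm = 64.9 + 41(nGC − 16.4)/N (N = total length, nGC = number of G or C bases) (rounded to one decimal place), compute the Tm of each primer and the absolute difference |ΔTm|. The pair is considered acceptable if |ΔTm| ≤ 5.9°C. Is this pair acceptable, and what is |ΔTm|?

Forward: G+C = 9, N = 20 → Tm = 64.9 + 41·(9 − 16.4)/20 = 49.7°C.
Reverse: G+C = 8, N = 18 → Tm = 64.9 + 41·(8 − 16.4)/18 = 45.8°C.
|ΔTm| = |49.7 − 45.8| = 3.9°C, ≤ 5.9°C.

|ΔTm| = 3.9°C; the pair is acceptable.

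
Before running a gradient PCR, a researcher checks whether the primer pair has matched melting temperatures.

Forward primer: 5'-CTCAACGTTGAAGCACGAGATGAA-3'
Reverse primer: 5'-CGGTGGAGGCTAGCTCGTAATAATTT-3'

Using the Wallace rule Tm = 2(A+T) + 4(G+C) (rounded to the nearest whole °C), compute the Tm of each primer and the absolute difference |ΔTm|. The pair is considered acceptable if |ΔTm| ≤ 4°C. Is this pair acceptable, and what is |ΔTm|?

Forward: A=9 T=4 G=6 C=5 → Tm = 2·13 + 4·11 = 70°C.
Reverse: A=6 T=8 G=8 C=4 → Tm = 2·14 + 4·12 = 76°C.
|ΔTm| = |70 − 76| = 6°C, > 4°C.

|ΔTm| = 6°C; the pair is not acceptable.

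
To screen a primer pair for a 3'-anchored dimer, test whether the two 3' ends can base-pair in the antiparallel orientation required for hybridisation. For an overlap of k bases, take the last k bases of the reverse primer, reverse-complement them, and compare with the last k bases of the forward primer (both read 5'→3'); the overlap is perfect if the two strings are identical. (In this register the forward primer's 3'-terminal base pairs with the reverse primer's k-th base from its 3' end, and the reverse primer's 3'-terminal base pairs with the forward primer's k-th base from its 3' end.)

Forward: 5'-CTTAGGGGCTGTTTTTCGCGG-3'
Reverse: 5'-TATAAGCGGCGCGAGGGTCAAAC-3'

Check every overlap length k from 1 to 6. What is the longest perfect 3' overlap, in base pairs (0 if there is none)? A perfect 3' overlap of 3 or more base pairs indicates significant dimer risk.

Last 6 bases (5'→3') — forward …TCGCGG, reverse …TCAAAC.
Reverse complement of the reverse primer's last 6 bases: GTTTGA; its first k bases are the reverse complement of the reverse primer's last k bases, so a perfect k-base overlap needs the forward primer's last k bases to equal them.
Comparing (forward last k vs required): k=1: G vs G ✓; k=2: GG vs GT ✗; k=3: CGG vs GTT ✗; k=4: GCGG vs GTTT ✗; k=5: CGCGG vs GTTTG ✗; k=6: TCGCGG vs GTTTGA ✗.
Only k = 1 is perfect, so the longest perfect 3' overlap is 1.

Longest perfect overlap: 1 complementary base pair; below the dimer-risk threshold (threshold 3).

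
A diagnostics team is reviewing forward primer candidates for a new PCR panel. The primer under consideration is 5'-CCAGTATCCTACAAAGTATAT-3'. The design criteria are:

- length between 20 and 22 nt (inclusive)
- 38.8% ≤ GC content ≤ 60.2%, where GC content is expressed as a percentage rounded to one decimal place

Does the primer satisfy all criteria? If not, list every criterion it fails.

Fails: GC content.

Base counts: A=8, T=6, G=2, C=5 (length 21).
length: length 21 ✓
GC content: GC 7/21 = 33.3%, outside 38.8–60.2% ✗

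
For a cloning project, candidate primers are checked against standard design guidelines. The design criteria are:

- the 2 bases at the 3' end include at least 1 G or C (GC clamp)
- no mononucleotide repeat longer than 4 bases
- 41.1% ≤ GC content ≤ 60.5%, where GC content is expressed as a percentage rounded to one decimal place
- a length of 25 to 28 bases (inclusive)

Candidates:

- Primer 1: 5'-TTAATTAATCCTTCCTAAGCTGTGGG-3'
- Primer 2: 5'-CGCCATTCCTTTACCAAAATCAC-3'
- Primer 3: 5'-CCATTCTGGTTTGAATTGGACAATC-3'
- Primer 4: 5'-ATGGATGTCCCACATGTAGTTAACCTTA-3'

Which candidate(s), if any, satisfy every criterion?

None of the candidates satisfy all criteria.

Primer 1 (26 nt, A=6 T=10 G=5 C=5): 3' end GG has 2 G/C ✓; longest run = 3 ✓; GC 10/26 = 38.5%, outside 41.1–60.5% ✗; length 26 ✓ — fails.
Primer 2 (23 nt, A=7 T=6 G=1 C=9): 3' end AC has 1 G/C ✓; longest run = 4 ✓; GC 10/23 = 43.5% ✓; length 23, outside 25–28 ✗ — fails.
Primer 3 (25 nt, A=6 T=9 G=5 C=5): 3' end TC has 1 G/C ✓; longest run = 3 ✓; GC 10/25 = 40.0%, outside 41.1–60.5% ✗; length 25 ✓ — fails.
Primer 4 (28 nt, A=8 T=9 G=5 C=6): 3' end TA has 0 G/C, need ≥1 ✗; longest run = 3 ✓; GC 11/28 = 39.3%, outside 41.1–60.5% ✗; length 28 ✓ — fails.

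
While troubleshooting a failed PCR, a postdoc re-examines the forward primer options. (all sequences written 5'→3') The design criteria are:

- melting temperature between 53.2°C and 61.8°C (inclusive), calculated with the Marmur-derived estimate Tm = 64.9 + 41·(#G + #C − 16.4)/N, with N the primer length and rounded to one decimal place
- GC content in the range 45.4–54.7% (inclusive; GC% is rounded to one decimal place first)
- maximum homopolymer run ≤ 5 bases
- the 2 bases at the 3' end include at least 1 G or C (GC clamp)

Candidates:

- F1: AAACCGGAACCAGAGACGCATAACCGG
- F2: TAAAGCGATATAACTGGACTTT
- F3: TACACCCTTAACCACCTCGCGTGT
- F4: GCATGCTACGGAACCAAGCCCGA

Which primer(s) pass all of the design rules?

F1 (27 nt, A=11 T=1 G=7 C=8): Tm = 64.9 + 41·(15 − 16.4)/27 = 62.8°C, outside 53.2–61.8°C ✗; GC 15/27 = 55.6%, outside 45.4–54.7% ✗; longest run = 3 ✓; 3' end GG has 2 G/C ✓ — fails.
F2 (22 nt, A=8 T=7 G=4 C=3): Tm = 64.9 + 41·(7 − 16.4)/22 = 47.4°C, outside 53.2–61.8°C ✗; GC 7/22 = 31.8%, outside 45.4–54.7% ✗; longest run = 3 ✓; 3' end TT has 0 G/C, need ≥1 ✗ — fails.
F3 (24 nt, A=5 T=6 G=3 C=10): Tm = 64.9 + 41·(13 − 16.4)/24 = 59.1°C ✓; GC 13/24 = 54.2% ✓; longest run = 3 ✓; 3' end GT has 1 G/C ✓ — passes.
F4 (23 nt, A=7 T=2 G=6 C=8): Tm = 64.9 + 41·(14 − 16.4)/23 = 60.6°C ✓; GC 14/23 = 60.9%, outside 45.4–54.7% ✗; longest run = 3 ✓; 3' end GA has 1 G/C ✓ — fails.

F3 only.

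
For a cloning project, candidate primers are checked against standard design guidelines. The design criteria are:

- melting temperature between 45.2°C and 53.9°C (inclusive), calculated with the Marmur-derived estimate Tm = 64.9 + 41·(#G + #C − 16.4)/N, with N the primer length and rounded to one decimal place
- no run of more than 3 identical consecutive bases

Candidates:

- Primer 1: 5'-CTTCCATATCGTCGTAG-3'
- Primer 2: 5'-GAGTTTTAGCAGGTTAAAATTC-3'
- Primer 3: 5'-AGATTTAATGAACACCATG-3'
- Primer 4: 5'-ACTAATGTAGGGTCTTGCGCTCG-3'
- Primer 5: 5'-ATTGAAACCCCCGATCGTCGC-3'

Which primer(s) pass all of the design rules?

Primer 1 (17 nt, A=3 T=6 G=3 C=5): Tm = 64.9 + 41·(8 − 16.4)/17 = 44.6°C, outside 45.2–53.9°C ✗; longest run = 2 ✓ — fails.
Primer 2 (22 nt, A=7 T=8 G=5 C=2): Tm = 64.9 + 41·(7 − 16.4)/22 = 47.4°C ✓; longest run = 4, exceeds 3 ✗ — fails.
Primer 3 (19 nt, A=8 T=5 G=3 C=3): Tm = 64.9 + 41·(6 − 16.4)/19 = 42.5°C, outside 45.2–53.9°C ✗; longest run = 3 ✓ — fails.
Primer 4 (23 nt, A=4 T=7 G=7 C=5): Tm = 64.9 + 41·(12 − 16.4)/23 = 57.1°C, outside 45.2–53.9°C ✗; longest run = 3 ✓ — fails.
Primer 5 (21 nt, A=5 T=4 G=4 C=8): Tm = 64.9 + 41·(12 − 16.4)/21 = 56.3°C, outside 45.2–53.9°C ✗; longest run = 5, exceeds 3 ✗ — fails.

None of the candidates satisfy all criteria.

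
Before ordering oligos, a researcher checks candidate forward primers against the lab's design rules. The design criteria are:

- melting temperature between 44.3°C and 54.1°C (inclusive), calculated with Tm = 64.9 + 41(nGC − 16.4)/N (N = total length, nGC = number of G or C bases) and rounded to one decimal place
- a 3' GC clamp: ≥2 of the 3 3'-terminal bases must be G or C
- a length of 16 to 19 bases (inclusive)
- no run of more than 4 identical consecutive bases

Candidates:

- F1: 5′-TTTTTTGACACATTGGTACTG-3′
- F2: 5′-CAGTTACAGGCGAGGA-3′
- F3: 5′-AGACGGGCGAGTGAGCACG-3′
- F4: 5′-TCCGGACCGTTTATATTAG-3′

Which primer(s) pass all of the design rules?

F2 only.

F1 (21 nt, A=4 T=10 G=4 C=3): Tm = 64.9 + 41·(7 − 16.4)/21 = 46.5°C ✓; 3' end CTG has 2 G/C ✓; length 21, outside 16–19 ✗; longest run = 6, exceeds 4 ✗ — fails.
F2 (16 nt, A=5 T=2 G=6 C=3): Tm = 64.9 + 41·(9 − 16.4)/16 = 45.9°C ✓; 3' end GGA has 2 G/C ✓; length 16 ✓; longest run = 2 ✓ — passes.
F3 (19 nt, A=5 T=1 G=9 C=4): Tm = 64.9 + 41·(13 − 16.4)/19 = 57.6°C, outside 44.3–54.1°C ✗; 3' end ACG has 2 G/C ✓; length 19 ✓; longest run = 3 ✓ — fails.
F4 (19 nt, A=4 T=7 G=4 C=4): Tm = 64.9 + 41·(8 − 16.4)/19 = 46.8°C ✓; 3' end TAG has 1 G/C, need ≥2 ✗; length 19 ✓; longest run = 3 ✓ — fails.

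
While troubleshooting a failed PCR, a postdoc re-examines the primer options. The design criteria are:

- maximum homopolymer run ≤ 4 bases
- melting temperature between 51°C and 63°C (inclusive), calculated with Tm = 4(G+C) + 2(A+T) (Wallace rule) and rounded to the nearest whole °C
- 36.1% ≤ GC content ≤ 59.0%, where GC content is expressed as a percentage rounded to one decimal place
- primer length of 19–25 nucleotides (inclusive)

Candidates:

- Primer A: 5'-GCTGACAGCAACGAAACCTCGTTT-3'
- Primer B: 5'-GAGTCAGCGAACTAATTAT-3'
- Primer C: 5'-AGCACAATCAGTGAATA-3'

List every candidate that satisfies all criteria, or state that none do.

Primer B only.

Primer A (24 nt, A=7 T=5 G=5 C=7): longest run = 3 ✓; Tm = 2·12 + 4·12 = 72°C, outside 51–63°C ✗; GC 12/24 = 50.0% ✓; length 24 ✓ — fails.
Primer B (19 nt, A=7 T=5 G=4 C=3): longest run = 2 ✓; Tm = 2·12 + 4·7 = 52°C ✓; GC 7/19 = 36.8% ✓; length 19 ✓ — passes.
Primer C (17 nt, A=8 T=3 G=3 C=3): longest run = 2 ✓; Tm = 2·11 + 4·6 = 46°C, outside 51–63°C ✗; GC 6/17 = 35.3%, outside 36.1–59.0% ✗; length 17, outside 19–25 ✗ — fails.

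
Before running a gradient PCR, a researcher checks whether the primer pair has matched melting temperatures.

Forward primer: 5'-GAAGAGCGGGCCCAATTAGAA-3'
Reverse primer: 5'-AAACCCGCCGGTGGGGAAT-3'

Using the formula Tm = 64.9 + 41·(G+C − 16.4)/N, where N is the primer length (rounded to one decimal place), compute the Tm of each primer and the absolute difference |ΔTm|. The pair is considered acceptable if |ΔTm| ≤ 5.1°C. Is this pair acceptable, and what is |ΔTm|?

Forward: G+C = 11, N = 21 → Tm = 64.9 + 41·(11 − 16.4)/21 = 54.4°C.
Reverse: G+C = 12, N = 19 → Tm = 64.9 + 41·(12 − 16.4)/19 = 55.4°C.
|ΔTm| = |54.4 − 55.4| = 1.0°C, ≤ 5.1°C.

|ΔTm| = 1.0°C; the pair is acceptable.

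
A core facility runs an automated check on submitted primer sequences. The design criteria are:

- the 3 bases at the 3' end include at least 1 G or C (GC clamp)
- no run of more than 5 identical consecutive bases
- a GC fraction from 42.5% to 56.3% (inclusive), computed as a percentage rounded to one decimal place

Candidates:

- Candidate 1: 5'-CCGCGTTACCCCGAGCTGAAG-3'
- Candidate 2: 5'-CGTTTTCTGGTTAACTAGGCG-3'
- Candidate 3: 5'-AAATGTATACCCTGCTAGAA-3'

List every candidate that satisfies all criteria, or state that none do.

Candidate 1 (21 nt, A=4 T=3 G=6 C=8): 3' end AAG has 1 G/C ✓; longest run = 4 ✓; GC 14/21 = 66.7%, outside 42.5–56.3% ✗ — fails.
Candidate 2 (21 nt, A=3 T=8 G=6 C=4): 3' end GCG has 3 G/C ✓; longest run = 4 ✓; GC 10/21 = 47.6% ✓ — passes.
Candidate 3 (20 nt, A=8 T=5 G=3 C=4): 3' end GAA has 1 G/C ✓; longest run = 3 ✓; GC 7/20 = 35.0%, outside 42.5–56.3% ✗ — fails.

Candidate 2 only.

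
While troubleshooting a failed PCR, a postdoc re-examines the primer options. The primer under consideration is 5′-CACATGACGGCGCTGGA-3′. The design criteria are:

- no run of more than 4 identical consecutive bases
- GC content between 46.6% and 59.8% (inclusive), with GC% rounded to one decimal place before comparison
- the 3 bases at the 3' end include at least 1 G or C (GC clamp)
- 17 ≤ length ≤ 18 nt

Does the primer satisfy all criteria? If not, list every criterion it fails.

Fails: GC content.

Base counts: A=4, T=2, G=6, C=5 (length 17).
homopolymer run: longest run = 2 ✓
GC content: GC 11/17 = 64.7%, outside 46.6–59.8% ✗
GC clamp: 3' end GGA has 2 G/C ✓
length: length 17 ✓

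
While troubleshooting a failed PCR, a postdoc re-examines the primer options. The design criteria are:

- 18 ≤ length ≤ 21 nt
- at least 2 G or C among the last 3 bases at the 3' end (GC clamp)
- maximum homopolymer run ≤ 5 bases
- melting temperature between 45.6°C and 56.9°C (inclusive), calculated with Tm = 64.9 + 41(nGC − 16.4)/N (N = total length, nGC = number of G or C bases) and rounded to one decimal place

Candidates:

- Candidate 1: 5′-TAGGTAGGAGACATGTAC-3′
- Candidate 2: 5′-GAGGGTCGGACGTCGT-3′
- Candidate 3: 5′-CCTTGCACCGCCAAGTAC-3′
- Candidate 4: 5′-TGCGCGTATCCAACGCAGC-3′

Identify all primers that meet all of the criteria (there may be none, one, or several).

Candidate 4 only.

Candidate 1 (18 nt, A=6 T=4 G=6 C=2): length 18 ✓; 3' end TAC has 1 G/C, need ≥2 ✗; longest run = 2 ✓; Tm = 64.9 + 41·(8 − 16.4)/18 = 45.8°C ✓ — fails.
Candidate 2 (16 nt, A=2 T=3 G=8 C=3): length 16, outside 18–21 ✗; 3' end CGT has 2 G/C ✓; longest run = 3 ✓; Tm = 64.9 + 41·(11 − 16.4)/16 = 51.1°C ✓ — fails.
Candidate 3 (18 nt, A=4 T=3 G=3 C=8): length 18 ✓; 3' end TAC has 1 G/C, need ≥2 ✗; longest run = 2 ✓; Tm = 64.9 + 41·(11 − 16.4)/18 = 52.6°C ✓ — fails.
Candidate 4 (19 nt, A=4 T=3 G=5 C=7): length 19 ✓; 3' end AGC has 2 G/C ✓; longest run = 2 ✓; Tm = 64.9 + 41·(12 − 16.4)/19 = 55.4°C ✓ — passes.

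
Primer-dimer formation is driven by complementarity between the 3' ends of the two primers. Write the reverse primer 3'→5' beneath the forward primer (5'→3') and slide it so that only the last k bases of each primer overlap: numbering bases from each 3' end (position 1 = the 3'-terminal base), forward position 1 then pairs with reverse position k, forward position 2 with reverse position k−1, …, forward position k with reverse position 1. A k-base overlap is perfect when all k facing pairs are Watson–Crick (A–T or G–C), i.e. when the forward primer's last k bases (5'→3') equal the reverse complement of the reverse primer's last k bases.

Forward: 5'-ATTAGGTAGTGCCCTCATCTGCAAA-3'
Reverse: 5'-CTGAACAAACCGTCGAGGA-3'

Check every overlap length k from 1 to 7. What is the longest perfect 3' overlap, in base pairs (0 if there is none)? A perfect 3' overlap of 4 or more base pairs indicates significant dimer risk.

Longest perfect overlap: 0 complementary base pairs; below the dimer-risk threshold (threshold 4).

Last 7 bases (5'→3') — forward …CTGCAAA, reverse …TCGAGGA.
Reverse complement of the reverse primer's last 7 bases: TCCTCGA; its first k bases are the reverse complement of the reverse primer's last k bases, so a perfect k-base overlap needs the forward primer's last k bases to equal them.
Comparing (forward last k vs required): k=1: A vs T ✗; k=2: AA vs TC ✗; k=3: AAA vs TCC ✗; k=4: CAAA vs TCCT ✗; k=5: GCAAA vs TCCTC ✗; k=6: TGCAAA vs TCCTCG ✗; k=7: CTGCAAA vs TCCTCGA ✗.
No overlap length from 1 to 7 is perfect, so the longest perfect 3' overlap is 0.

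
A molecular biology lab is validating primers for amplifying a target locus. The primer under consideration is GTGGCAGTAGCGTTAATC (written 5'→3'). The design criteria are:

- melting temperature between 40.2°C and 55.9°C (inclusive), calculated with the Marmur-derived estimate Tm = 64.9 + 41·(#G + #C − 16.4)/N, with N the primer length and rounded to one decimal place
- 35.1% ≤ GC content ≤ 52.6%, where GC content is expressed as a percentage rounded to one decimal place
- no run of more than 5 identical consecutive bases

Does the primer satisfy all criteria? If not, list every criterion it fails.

Meets all criteria.

Base counts: A=4, T=5, G=6, C=3 (length 18).
Tm: Tm = 64.9 + 41·(9 − 16.4)/18 = 48.0°C ✓
GC content: GC 9/18 = 50.0% ✓
homopolymer run: longest run = 2 ✓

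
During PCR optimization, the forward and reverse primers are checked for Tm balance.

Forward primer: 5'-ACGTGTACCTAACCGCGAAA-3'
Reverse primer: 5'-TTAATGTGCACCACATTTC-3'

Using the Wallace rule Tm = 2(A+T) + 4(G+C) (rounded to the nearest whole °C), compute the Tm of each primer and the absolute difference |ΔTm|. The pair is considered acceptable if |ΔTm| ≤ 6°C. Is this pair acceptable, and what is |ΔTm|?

|ΔTm| = 8°C; the pair is not acceptable.

Forward: A=7 T=3 G=4 C=6 → Tm = 2·10 + 4·10 = 60°C.
Reverse: A=5 T=7 G=2 C=5 → Tm = 2·12 + 4·7 = 52°C.
|ΔTm| = |60 − 52| = 8°C, > 6°C.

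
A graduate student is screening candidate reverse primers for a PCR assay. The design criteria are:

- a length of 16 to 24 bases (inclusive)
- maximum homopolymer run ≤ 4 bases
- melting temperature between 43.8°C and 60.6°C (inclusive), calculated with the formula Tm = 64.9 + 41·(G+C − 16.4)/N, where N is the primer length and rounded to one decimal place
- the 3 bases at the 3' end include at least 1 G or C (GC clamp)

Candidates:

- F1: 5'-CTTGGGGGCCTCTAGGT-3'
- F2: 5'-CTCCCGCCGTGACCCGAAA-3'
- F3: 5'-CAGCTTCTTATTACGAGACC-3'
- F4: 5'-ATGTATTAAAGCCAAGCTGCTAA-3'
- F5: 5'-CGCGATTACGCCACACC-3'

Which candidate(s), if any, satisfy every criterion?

F1 (17 nt, A=1 T=5 G=7 C=4): length 17 ✓; longest run = 5, exceeds 4 ✗; Tm = 64.9 + 41·(11 − 16.4)/17 = 51.9°C ✓; 3' end GGT has 2 G/C ✓ — fails.
F2 (19 nt, A=4 T=2 G=4 C=9): length 19 ✓; longest run = 3 ✓; Tm = 64.9 + 41·(13 − 16.4)/19 = 57.6°C ✓; 3' end AAA has 0 G/C, need ≥1 ✗ — fails.
F3 (20 nt, A=5 T=6 G=3 C=6): length 20 ✓; longest run = 2 ✓; Tm = 64.9 + 41·(9 − 16.4)/20 = 49.7°C ✓; 3' end ACC has 2 G/C ✓ — passes.
F4 (23 nt, A=9 T=6 G=4 C=4): length 23 ✓; longest run = 3 ✓; Tm = 64.9 + 41·(8 − 16.4)/23 = 49.9°C ✓; 3' end TAA has 0 G/C, need ≥1 ✗ — fails.
F5 (17 nt, A=4 T=2 G=3 C=8): length 17 ✓; longest run = 2 ✓; Tm = 64.9 + 41·(11 − 16.4)/17 = 51.9°C ✓; 3' end ACC has 2 G/C ✓ — passes.

F3 and F5.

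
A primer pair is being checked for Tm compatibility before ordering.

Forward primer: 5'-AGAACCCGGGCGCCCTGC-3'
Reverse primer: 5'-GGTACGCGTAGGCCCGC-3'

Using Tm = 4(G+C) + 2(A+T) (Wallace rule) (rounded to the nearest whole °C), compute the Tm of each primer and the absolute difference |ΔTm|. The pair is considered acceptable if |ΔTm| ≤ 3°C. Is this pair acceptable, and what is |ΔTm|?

|ΔTm| = 4°C; the pair is not acceptable.

Forward: A=3 T=1 G=6 C=8 → Tm = 2·4 + 4·14 = 64°C.
Reverse: A=2 T=2 G=7 C=6 → Tm = 2·4 + 4·13 = 60°C.
|ΔTm| = |64 − 60| = 4°C, > 3°C.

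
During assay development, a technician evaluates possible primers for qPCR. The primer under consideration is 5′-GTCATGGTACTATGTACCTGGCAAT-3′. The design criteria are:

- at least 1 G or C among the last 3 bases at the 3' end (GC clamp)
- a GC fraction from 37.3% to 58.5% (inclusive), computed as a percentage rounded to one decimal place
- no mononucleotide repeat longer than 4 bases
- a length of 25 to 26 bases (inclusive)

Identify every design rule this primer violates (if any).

Base counts: A=6, T=8, G=6, C=5 (length 25).
GC clamp: 3' end AAT has 0 G/C, need ≥1 ✗
GC content: GC 11/25 = 44.0% ✓
homopolymer run: longest run = 2 ✓
length: length 25 ✓

Fails: GC clamp.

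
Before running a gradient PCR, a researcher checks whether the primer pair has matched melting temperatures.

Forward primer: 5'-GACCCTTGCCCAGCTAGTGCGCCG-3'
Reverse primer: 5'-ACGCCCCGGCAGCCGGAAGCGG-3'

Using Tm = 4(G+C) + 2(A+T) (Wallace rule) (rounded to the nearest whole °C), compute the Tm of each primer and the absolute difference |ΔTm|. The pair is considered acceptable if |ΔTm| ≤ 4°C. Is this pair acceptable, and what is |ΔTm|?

|ΔTm| = 2°C; the pair is acceptable.

Forward: A=3 T=4 G=7 C=10 → Tm = 2·7 + 4·17 = 82°C.
Reverse: A=4 T=0 G=9 C=9 → Tm = 2·4 + 4·18 = 80°C.
|ΔTm| = |82 − 80| = 2°C, ≤ 4°C.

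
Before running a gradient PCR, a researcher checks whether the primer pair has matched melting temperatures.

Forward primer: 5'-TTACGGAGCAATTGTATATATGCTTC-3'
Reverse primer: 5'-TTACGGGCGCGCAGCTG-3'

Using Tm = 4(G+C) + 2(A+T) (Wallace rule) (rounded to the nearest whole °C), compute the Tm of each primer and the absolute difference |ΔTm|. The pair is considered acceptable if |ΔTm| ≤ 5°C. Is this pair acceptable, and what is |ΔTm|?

Forward: A=7 T=10 G=5 C=4 → Tm = 2·17 + 4·9 = 70°C.
Reverse: A=2 T=3 G=7 C=5 → Tm = 2·5 + 4·12 = 58°C.
|ΔTm| = |70 − 58| = 12°C, > 5°C.

|ΔTm| = 12°C; the pair is not acceptable.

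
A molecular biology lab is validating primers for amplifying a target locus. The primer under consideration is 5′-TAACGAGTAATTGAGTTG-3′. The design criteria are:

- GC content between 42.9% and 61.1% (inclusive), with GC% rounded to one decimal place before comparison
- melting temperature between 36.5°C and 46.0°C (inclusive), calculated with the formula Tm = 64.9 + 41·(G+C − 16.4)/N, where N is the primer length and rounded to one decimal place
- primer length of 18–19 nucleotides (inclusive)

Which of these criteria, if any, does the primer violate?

Fails: GC content.

Base counts: A=6, T=6, G=5, C=1 (length 18).
GC content: GC 6/18 = 33.3%, outside 42.9–61.1% ✗
Tm: Tm = 64.9 + 41·(6 − 16.4)/18 = 41.2°C ✓
length: length 18 ✓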